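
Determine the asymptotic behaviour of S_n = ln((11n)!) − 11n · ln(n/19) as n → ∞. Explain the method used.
S_n ~ 11n · (ln 209 − 1) + O(ln n)

Stirling: ln((11n)!) = 11n ln(11n) − 11n + O(ln n).
  S_n = 11n ln(11n) − 11n − 11n ln(n/19) + O(ln n)
      = 11n ln(11n) − 11n ln n + 11n ln 19 − 11n + O(ln n)
      = 11n ln 11 + 11n ln 19 − 11n + O(ln n)
      = 11n (ln 209 − 1) + O(ln n).
Numerically ln(209) − 1 ≈ 4.3423.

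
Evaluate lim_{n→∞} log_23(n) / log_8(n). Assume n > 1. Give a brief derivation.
lim = ln(8) / ln(23) = log_23(8)

Change of base: log_23(n) = ln n / ln 23 and log_8(n) = ln n / ln 8. The ratio is (ln n / ln 23) · (ln 8 / ln n) = ln 8 / ln 23, a constant independent of n. So the limit is ln 8 / ln 23 = log_23(8).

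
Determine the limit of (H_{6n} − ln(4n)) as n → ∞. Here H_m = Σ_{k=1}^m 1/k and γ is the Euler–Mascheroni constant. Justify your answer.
lim = ln(3/2) + γ

By Euler-Maclaurin, H_m = ln m + γ + O(1/m). So
  H_{6n} − ln(4n) = ln(6n) + γ − ln(4n) + O(1/n)
                       = ln(6/4) + γ + O(1/n).
Hence the limit is ln(6/4) + γ (= ln(3/2)).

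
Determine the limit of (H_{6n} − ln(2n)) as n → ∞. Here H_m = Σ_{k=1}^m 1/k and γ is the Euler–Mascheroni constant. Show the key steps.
lim = ln 3 + γ

By Euler-Maclaurin, H_m = ln m + γ + O(1/m). So
  H_{6n} − ln(2n) = ln(6n) + γ − ln(2n) + O(1/n)
                       = ln(6/2) + γ + O(1/n).
Hence the limit is ln(6/2) + γ (= ln 3).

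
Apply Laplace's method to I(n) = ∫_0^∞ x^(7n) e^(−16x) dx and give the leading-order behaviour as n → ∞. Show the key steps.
I(n) ~ (sqrt(2π·7n) / 16) · (7n/(16e))^(7n)

Write the integrand as exp(7n ln x − 16x) and set f(x) = 7n ln x − 16x. Then f'(x) = 7n/x − 16 = 0 at x* = 7n/16, and f''(x*) = −7n/x*^2 = −16^2/(7n). Laplace's method (interior maximum) gives
  I(n) ~ e^(f(x*)) · sqrt(2π / |f''(x*)|)
        = exp(7n ln(7n/16) − 7n) · sqrt(2π · 7n / 16^2)
        = (7n/16)^(7n) e^(−7n) · sqrt(2π·7n) / 16
        = (sqrt(2π·7n) / 16) · (7n/(16e))^(7n).
This matches Γ(7n+1)/16^(7n+1) with Stirling applied to Γ.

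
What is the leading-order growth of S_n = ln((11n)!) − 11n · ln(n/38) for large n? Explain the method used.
S_n ~ 11n · (ln 418 − 1) + O(ln n)

Stirling: ln((11n)!) = 11n ln(11n) − 11n + O(ln n).
  S_n = 11n ln(11n) − 11n − 11n ln(n/38) + O(ln n)
      = 11n ln(11n) − 11n ln n + 11n ln 38 − 11n + O(ln n)
      = 11n ln 11 + 11n ln 38 − 11n + O(ln n)
      = 11n (ln 418 − 1) + O(ln n).
Numerically ln(418) − 1 ≈ 5.0355.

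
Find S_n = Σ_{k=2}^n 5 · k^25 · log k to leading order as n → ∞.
S_n ~ 5 · n^26 log n / 26 − 5 · n^26 / 676

By integral comparison, S_n = ∫_1^n 5 · x^25 · log x dx + O(n^25 · log n). For the integral, ∫ x^25 log x dx = n^26 log n / 26 − n^26/676 (integration by parts). Hence S_n ~ 5 · n^26 log n / 26 − 5 · n^26 / 676.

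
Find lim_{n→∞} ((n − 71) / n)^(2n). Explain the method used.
lim = e^(−142)

Rewrite as (1 − 71/n)^(2n). By the standard limit (1 + x/n)^n → e^x, we have (1 − 71/n)^n → e^(−71), and raising to the 2nd power gives e^(−142).
More precisely, ln[(1 − 71/n)^(2n)] = 2n · ln(1 − 71/n) = 2n · (-71/n + O(1/n^2)) = -142 + O(1/n) → -142.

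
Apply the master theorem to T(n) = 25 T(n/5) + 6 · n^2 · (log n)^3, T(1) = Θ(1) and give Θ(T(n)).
T(n) = Θ(n^2 · (log n)^4)

Here log_5 25 = 2 and f(n) = 6 · n^2 · (log n)^3 = Θ(n^(log_5 25) · (log n)^3). This is the extended Case 2 of the master theorem (f matches the critical exponent up to log factors), giving T(n) = Θ(n^(log_5 25) · (log n)^(3+1)) = Θ(n^2 · (log n)^4).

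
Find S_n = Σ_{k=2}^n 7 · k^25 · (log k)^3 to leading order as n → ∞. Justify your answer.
S_n ~ 7 · n^26 · (log n)^3 / 26

By integral comparison, S_n = ∫_1^n 7 · x^25 · (log x)^3 dx + O(n^25 · (log n)^3). For the integral, the leading term of ∫_1^n x^25 (log x)^3 dx is n^26/26 · (log n)^3 (by repeated integration by parts; each step lowers the log-exponent and produces a relatively O(1/log n) correction). Hence S_n ~ 7 · n^26 · (log n)^3 / 26.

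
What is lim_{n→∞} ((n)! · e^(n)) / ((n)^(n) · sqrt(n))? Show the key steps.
lim = sqrt(2π)

Stirling: (n)! ~ sqrt(2π·n) · (n/e)^(n). Hence
  (n)! · e^(n) / (n)^(n) ~ sqrt(2π·n).
Dividing by sqrt(n): sqrt(2π·n) / sqrt(n) = sqrt(2π) · n^((1−1)/2), so the limit is sqrt(2π).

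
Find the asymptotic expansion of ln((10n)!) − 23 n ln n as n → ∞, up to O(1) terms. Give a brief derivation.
ln((10n)!) − 23 n ln n = −13 n ln n + 10(ln 10 − 1) n + (1/2) ln(2π·10n) + O(1/n)

Stirling: ln((10n)!) = 10n ln(10n) − 10n + (1/2) ln(2π·10n) + O(1/n).
Expand 10n ln(10n) = 10n (ln n + ln 10) = 10n ln n + 10n ln 10.
Subtract 23n ln n: leading term is (10 − 23) n ln n = −13 n ln n. The next term is 10n ln 10 − 10n = 10(ln 10 − 1) n. Then the (1/2) ln(2π·10n) correction.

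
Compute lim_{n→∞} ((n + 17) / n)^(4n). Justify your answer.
lim = e^68

Rewrite as (1 + 17/n)^(4n). By the standard limit (1 + x/n)^n → e^x, we have (1 + 17/n)^n → e^17, and raising to the 4th power gives e^68.
More precisely, ln[(1 + 17/n)^(4n)] = 4n · ln(1 + 17/n) = 4n · (17/n + O(1/n^2)) = 68 + O(1/n) → 68.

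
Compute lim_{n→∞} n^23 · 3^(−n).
lim = 0

Exponentials with base > 1 dominate every fixed polynomial: for any fixed c, n^c / 3^n → 0 as n → ∞ (e.g. by the ratio test, or by writing 3^n = e^(n ln 3) and noting e^(n ln 3) / n^c → ∞). Hence n^23 · 3^(−n) = n^23 / 3^n → 0.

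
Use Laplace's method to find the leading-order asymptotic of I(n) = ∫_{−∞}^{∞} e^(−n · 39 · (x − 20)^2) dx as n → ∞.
I(n) = sqrt(π/(39n))

Here φ(x) = 39 · (x − 20)^2 has its unique minimum at x* = 20 with φ(x*) = 0 and φ''(x*) = 78. Laplace's method gives
  I(n) ~ e^(−n φ(x*)) · sqrt(2π / (n · φ''(x*))) = sqrt(2π / (78n)) = sqrt(π/(39n)).
This is exact: substituting u = (x − 20)·sqrt(39n) gives I(n) = (1/sqrt(39n)) ∫_{−∞}^{∞} e^(−u^2) du = sqrt(π/(39n)).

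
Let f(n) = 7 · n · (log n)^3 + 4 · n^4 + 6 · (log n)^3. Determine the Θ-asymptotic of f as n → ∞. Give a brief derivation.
f(n) ∈ Θ(n^4)

Compare the terms by growth order. For large n, n^a · (log n)^b dominates n^a' · (log n)^b' iff a > a', or (a = a' and b > b'). Ranking the 3 terms shows the dominant one is 4 · n^4. Hence f(n) ∈ Θ(n^4).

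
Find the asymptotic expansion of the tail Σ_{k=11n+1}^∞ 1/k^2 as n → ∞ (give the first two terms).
Σ_{k>11n} 1/k^2 = 1/(1 · (11n)) − 1/(2 · (11n)^2) + O(1/(11n)^3)

Compare to the integral: ∫_{11n}^∞ x^(−2) dx = [−x^(−1)/1]_{11n}^∞ = 1/((2−1)·(11n)). The Euler-Maclaurin correction adds −f(11n)/2 = −1/(2·(11n)^2). Euler-Maclaurin then gives
  Σ_{k>11n} 1/k^2 = ∫_{11n}^∞ dx/x^2 − 1/(2·(11n)^2) + O(1/(11n)^3).
(Equivalently this is ζ(2) − Σ_{k≤11n} 1/k^2.)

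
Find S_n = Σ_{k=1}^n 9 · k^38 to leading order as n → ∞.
S_n ~ 3 · n^39 / 13

By integral comparison (Euler-Maclaurin), Σ_{k=1}^n 9 · k^38 = 9 · ∫_0^n x^38 dx + O(n^38) = 9 · n^39/39 = 3 · n^39 / 13 + O(n^38). (Equivalently, Faulhaber's formula gives the same leading term.)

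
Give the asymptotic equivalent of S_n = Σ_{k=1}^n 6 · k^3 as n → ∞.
S_n ~ 3 · n^4 / 2

By integral comparison (Euler-Maclaurin), Σ_{k=1}^n 6 · k^3 = 6 · ∫_0^n x^3 dx + O(n^3) = 6 · n^4/4 = 3 · n^4 / 2 + O(n^3). (Equivalently, Faulhaber's formula gives the same leading term.)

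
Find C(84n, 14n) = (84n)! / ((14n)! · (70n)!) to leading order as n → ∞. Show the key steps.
C(84n, 14n) ~ (46656/3125)^(14n) · sqrt(3/(5π·14n))

Write N = 14n. Apply Stirling to each factorial:
  (6N)! ~ sqrt(2π·6N) · (6N/e)^(6N),
  N! ~ sqrt(2π N) · (N/e)^N,
  (5N)! ~ sqrt(2π·5N) · (5N/e)^(5N).
The exponential factors combine to (6N)^(6N) / (N^N · (5N)^(5N)) = 6^(6N)/5^(5N) = (6^6/5^5)^N = (46656/3125)^N.
The square-root prefactors combine to sqrt(2π·6N) / (sqrt(2π N)·sqrt(2π·5N)) = sqrt(6 / (2π·5·N)) = sqrt(3/(5π·14n)).
Substituting N = 14n: C(84n, 14n) ~ (46656/3125)^(14n) · sqrt(3/(5π·14n)).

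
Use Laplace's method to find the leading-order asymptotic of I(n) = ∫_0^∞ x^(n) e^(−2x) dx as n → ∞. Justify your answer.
I(n) ~ (sqrt(2π·n) / 2) · (n/(2e))^(n)

Write the integrand as exp(n ln x − 2x) and set f(x) = n ln x − 2x. Then f'(x) = n/x − 2 = 0 at x* = n/2, and f''(x*) = −n/x*^2 = −2^2/(n). Laplace's method (interior maximum) gives
  I(n) ~ e^(f(x*)) · sqrt(2π / |f''(x*)|)
        = exp(n ln(n/2) − n) · sqrt(2π · n / 2^2)
        = (n/2)^(n) e^(−n) · sqrt(2π·n) / 2
        = (sqrt(2π·n) / 2) · (n/(2e))^(n).
This matches Γ(n+1)/2^(n+1) with Stirling applied to Γ.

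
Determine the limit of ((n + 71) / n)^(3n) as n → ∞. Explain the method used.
lim = e^213

Rewrite as (1 + 71/n)^(3n). By the standard limit (1 + x/n)^n → e^x, we have (1 + 71/n)^n → e^71, and raising to the 3rd power gives e^213.
More precisely, ln[(1 + 71/n)^(3n)] = 3n · ln(1 + 71/n) = 3n · (71/n + O(1/n^2)) = 213 + O(1/n) → 213.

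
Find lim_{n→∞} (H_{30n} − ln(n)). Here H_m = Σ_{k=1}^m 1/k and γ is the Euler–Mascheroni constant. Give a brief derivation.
lim = ln 30 + γ

By Euler-Maclaurin, H_m = ln m + γ + O(1/m). So
  H_{30n} − ln(n) = ln(30n) + γ − ln(n) + O(1/n)
                       = ln(30/1) + γ + O(1/n).
Hence the limit is ln(30/1) + γ.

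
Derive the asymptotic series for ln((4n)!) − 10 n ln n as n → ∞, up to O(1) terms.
ln((4n)!) − 10 n ln n = −6 n ln n + 4(ln 4 − 1) n + (1/2) ln(2π·4n) + O(1/n)

Stirling: ln((4n)!) = 4n ln(4n) − 4n + (1/2) ln(2π·4n) + O(1/n).
Expand 4n ln(4n) = 4n (ln n + ln 4) = 4n ln n + 4n ln 4.
Subtract 10n ln n: leading term is (4 − 10) n ln n = −6 n ln n. The next term is 4n ln 4 − 4n = 4(ln 4 − 1) n. Then the (1/2) ln(2π·4n) correction.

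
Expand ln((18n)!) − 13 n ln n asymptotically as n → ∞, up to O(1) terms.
ln((18n)!) − 13 n ln n = 5 n ln n + 18(ln 18 − 1) n + (1/2) ln(2π·18n) + O(1/n)

Stirling: ln((18n)!) = 18n ln(18n) − 18n + (1/2) ln(2π·18n) + O(1/n).
Expand 18n ln(18n) = 18n (ln n + ln 18) = 18n ln n + 18n ln 18.
Subtract 13n ln n: leading term is (18 − 13) n ln n = 5 n ln n. The next term is 18n ln 18 − 18n = 18(ln 18 − 1) n. Then the (1/2) ln(2π·18n) correction.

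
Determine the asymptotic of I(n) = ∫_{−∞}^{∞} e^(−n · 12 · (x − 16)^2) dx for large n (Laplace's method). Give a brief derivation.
I(n) = sqrt(π/(12n))

Here φ(x) = 12 · (x − 16)^2 has its unique minimum at x* = 16 with φ(x*) = 0 and φ''(x*) = 24. Laplace's method gives
  I(n) ~ e^(−n φ(x*)) · sqrt(2π / (n · φ''(x*))) = sqrt(2π / (24n)) = sqrt(π/(12n)).
This is exact: substituting u = (x − 16)·sqrt(12n) gives I(n) = (1/sqrt(12n)) ∫_{−∞}^{∞} e^(−u^2) du = sqrt(π/(12n)).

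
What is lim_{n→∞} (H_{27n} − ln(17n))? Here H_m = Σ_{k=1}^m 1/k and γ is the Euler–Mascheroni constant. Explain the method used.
lim = ln(27/17) + γ

By Euler-Maclaurin, H_m = ln m + γ + O(1/m). So
  H_{27n} − ln(17n) = ln(27n) + γ − ln(17n) + O(1/n)
                       = ln(27/17) + γ + O(1/n).
Hence the limit is ln(27/17) + γ.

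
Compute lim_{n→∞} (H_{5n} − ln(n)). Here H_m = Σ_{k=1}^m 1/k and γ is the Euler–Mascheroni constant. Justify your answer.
lim = ln 5 + γ

By Euler-Maclaurin, H_m = ln m + γ + O(1/m). So
  H_{5n} − ln(n) = ln(5n) + γ − ln(n) + O(1/n)
                       = ln(5/1) + γ + O(1/n).
Hence the limit is ln(5/1) + γ.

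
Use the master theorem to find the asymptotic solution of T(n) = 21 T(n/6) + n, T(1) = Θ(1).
T(n) = Θ(n^(log_6 21))

Master theorem: compare f(n) = n to n^(log_6 21) where log_6 21 ≈ 1.699. Since 1 < log_6 21, we have f(n) = O(n^(log_6 21 − ε)) for some ε > 0 — Case 1. Hence T(n) = Θ(n^(log_6 21)).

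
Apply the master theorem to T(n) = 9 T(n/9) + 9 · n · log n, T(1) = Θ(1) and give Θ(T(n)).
T(n) = Θ(n · (log n)^2)

Here log_9 9 = 1 and f(n) = 9 · n · log n = Θ(n^(log_9 9) · (log n)^1). This is the extended Case 2 of the master theorem (f matches the critical exponent up to log factors), giving T(n) = Θ(n^(log_9 9) · (log n)^(1+1)) = Θ(n · (log n)^2).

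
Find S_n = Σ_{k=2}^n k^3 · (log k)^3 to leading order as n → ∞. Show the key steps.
S_n ~ n^4 · (log n)^3 / 4

By integral comparison, S_n = ∫_1^n x^3 · (log x)^3 dx + O(n^3 · (log n)^3). For the integral, the leading term of ∫_1^n x^3 (log x)^3 dx is n^4/4 · (log n)^3 (by repeated integration by parts; each step lowers the log-exponent and produces a relatively O(1/log n) correction). Hence S_n ~ n^4 · (log n)^3 / 4.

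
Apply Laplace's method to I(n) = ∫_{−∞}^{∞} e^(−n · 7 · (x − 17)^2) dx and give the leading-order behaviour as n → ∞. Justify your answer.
I(n) = sqrt(π/(7n))

Here φ(x) = 7 · (x − 17)^2 has its unique minimum at x* = 17 with φ(x*) = 0 and φ''(x*) = 14. Laplace's method gives
  I(n) ~ e^(−n φ(x*)) · sqrt(2π / (n · φ''(x*))) = sqrt(2π / (14n)) = sqrt(π/(7n)).
This is exact: substituting u = (x − 17)·sqrt(7n) gives I(n) = (1/sqrt(7n)) ∫_{−∞}^{∞} e^(−u^2) du = sqrt(π/(7n)).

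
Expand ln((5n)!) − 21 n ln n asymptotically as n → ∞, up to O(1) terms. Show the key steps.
ln((5n)!) − 21 n ln n = −16 n ln n + 5(ln 5 − 1) n + (1/2) ln(2π·5n) + O(1/n)

Stirling: ln((5n)!) = 5n ln(5n) − 5n + (1/2) ln(2π·5n) + O(1/n).
Expand 5n ln(5n) = 5n (ln n + ln 5) = 5n ln n + 5n ln 5.
Subtract 21n ln n: leading term is (5 − 21) n ln n = −16 n ln n. The next term is 5n ln 5 − 5n = 5(ln 5 − 1) n. Then the (1/2) ln(2π·5n) correction.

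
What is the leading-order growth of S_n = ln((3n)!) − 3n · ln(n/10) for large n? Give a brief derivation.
S_n ~ 3n · (ln 30 − 1) + O(ln n)

Stirling: ln((3n)!) = 3n ln(3n) − 3n + O(ln n).
  S_n = 3n ln(3n) − 3n − 3n ln(n/10) + O(ln n)
      = 3n ln(3n) − 3n ln n + 3n ln 10 − 3n + O(ln n)
      = 3n ln 3 + 3n ln 10 − 3n + O(ln n)
      = 3n (ln 30 − 1) + O(ln n).
Numerically ln(30) − 1 ≈ 2.4012.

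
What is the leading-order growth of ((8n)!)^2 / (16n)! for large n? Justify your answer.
((8n)!)^2/(16n)! ~ ((2π·8n)^(1/2) / sqrt(2)) · 2^(−2·8n)  →  0

Write N = 8n. Stirling: N! ~ sqrt(2π N)(N/e)^N and (2N)! ~ sqrt(2π·2N)·(2N/e)^(2N).
  (N!)^2/(2N)! ~ (2π N)^(2/2) (N/e)^(2N) / [sqrt(2π·2N) (2N/e)^(2N)]
     = (2π N)^(2/2) / sqrt(2π·2N) · (N/(2N))^(2N)
     = (2π N)^((2−1)/2) / sqrt(2) · 2^(−2N).
Since 2^2 > 1, the factor 2^(−2N) decays exponentially, so the ratio → 0. Substituting N = 8n gives the stated form.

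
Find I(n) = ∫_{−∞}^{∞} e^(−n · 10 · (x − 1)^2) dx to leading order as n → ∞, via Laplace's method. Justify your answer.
I(n) = sqrt(π/(10n))

Here φ(x) = 10 · (x − 1)^2 has its unique minimum at x* = 1 with φ(x*) = 0 and φ''(x*) = 20. Laplace's method gives
  I(n) ~ e^(−n φ(x*)) · sqrt(2π / (n · φ''(x*))) = sqrt(2π / (20n)) = sqrt(π/(10n)).
This is exact: substituting u = (x − 1)·sqrt(10n) gives I(n) = (1/sqrt(10n)) ∫_{−∞}^{∞} e^(−u^2) du = sqrt(π/(10n)).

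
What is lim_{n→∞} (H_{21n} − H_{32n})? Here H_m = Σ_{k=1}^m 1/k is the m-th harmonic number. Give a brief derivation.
lim = ln(21/32)

Euler-Maclaurin gives H_m = ln m + γ + 1/(2m) + O(1/m^2). The γ and O(1/m) terms cancel in the difference:
  H_{21n} − H_{32n} = ln(21n) − ln(32n) + O(1/n) = ln(21/32) + O(1/n).
Hence the limit is ln(21/32).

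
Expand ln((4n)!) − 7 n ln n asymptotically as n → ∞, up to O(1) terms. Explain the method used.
ln((4n)!) − 7 n ln n = −3 n ln n + 4(ln 4 − 1) n + (1/2) ln(2π·4n) + O(1/n)

Stirling: ln((4n)!) = 4n ln(4n) − 4n + (1/2) ln(2π·4n) + O(1/n).
Expand 4n ln(4n) = 4n (ln n + ln 4) = 4n ln n + 4n ln 4.
Subtract 7n ln n: leading term is (4 − 7) n ln n = −3 n ln n. The next term is 4n ln 4 − 4n = 4(ln 4 − 1) n. Then the (1/2) ln(2π·4n) correction.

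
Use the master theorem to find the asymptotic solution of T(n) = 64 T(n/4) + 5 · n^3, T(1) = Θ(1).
T(n) = Θ(n^3 log n)

log_4 64 = 3, and f(n) = 5 · n^3 = Θ(n^(log_4 64)). This is Case 2 of the master theorem: T(n) = Θ(f(n) · log n) = Θ(n^3 log n).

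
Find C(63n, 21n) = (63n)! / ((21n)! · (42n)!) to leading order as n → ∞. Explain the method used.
C(63n, 21n) ~ (27/4)^(21n) · sqrt(3/(4π·21n))

Write N = 21n. Apply Stirling to each factorial:
  (3N)! ~ sqrt(2π·3N) · (3N/e)^(3N),
  N! ~ sqrt(2π N) · (N/e)^N,
  (2N)! ~ sqrt(2π·2N) · (2N/e)^(2N).
The exponential factors combine to (3N)^(3N) / (N^N · (2N)^(2N)) = 3^(3N)/2^(2N) = (3^3/2^2)^N = (27/4)^N.
The square-root prefactors combine to sqrt(2π·3N) / (sqrt(2π N)·sqrt(2π·2N)) = sqrt(3 / (2π·2·N)) = sqrt(3/(4π·21n)).
Substituting N = 21n: C(63n, 21n) ~ (27/4)^(21n) · sqrt(3/(4π·21n)).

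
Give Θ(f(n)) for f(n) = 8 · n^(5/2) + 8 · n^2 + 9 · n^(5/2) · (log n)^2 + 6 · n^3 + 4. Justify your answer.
f(n) ∈ Θ(n^3)

Compare the terms by growth order. For large n, n^a · (log n)^b dominates n^a' · (log n)^b' iff a > a', or (a = a' and b > b'). Ranking the 5 terms shows the dominant one is 6 · n^3. Hence f(n) ∈ Θ(n^3).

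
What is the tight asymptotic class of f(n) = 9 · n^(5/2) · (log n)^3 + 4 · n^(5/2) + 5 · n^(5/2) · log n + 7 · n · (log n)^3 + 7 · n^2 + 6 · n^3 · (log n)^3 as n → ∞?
f(n) ∈ Θ(n^3 · (log n)^3)

Compare the terms by growth order. For large n, n^a · (log n)^b dominates n^a' · (log n)^b' iff a > a', or (a = a' and b > b'). Ranking the 6 terms shows the dominant one is 6 · n^3 · (log n)^3. Hence f(n) ∈ Θ(n^3 · (log n)^3).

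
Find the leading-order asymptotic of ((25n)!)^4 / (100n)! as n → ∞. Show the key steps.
((25n)!)^4/(100n)! ~ ((2π·25n)^(3/2) / 2) · 4^(−4·25n)  →  0

Write N = 25n. Stirling: N! ~ sqrt(2π N)(N/e)^N and (4N)! ~ sqrt(2π·4N)·(4N/e)^(4N).
  (N!)^4/(4N)! ~ (2π N)^(4/2) (N/e)^(4N) / [sqrt(2π·4N) (4N/e)^(4N)]
     = (2π N)^(4/2) / sqrt(2π·4N) · (N/(4N))^(4N)
     = (2π N)^((4−1)/2) / 2 · 4^(−4N).
Since 4^4 > 1, the factor 4^(−4N) decays exponentially, so the ratio → 0. Substituting N = 25n gives the stated form.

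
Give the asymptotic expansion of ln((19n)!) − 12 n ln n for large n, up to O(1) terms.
ln((19n)!) − 12 n ln n = 7 n ln n + 19(ln 19 − 1) n + (1/2) ln(2π·19n) + O(1/n)

Stirling: ln((19n)!) = 19n ln(19n) − 19n + (1/2) ln(2π·19n) + O(1/n).
Expand 19n ln(19n) = 19n (ln n + ln 19) = 19n ln n + 19n ln 19.
Subtract 12n ln n: leading term is (19 − 12) n ln n = 7 n ln n. The next term is 19n ln 19 − 19n = 19(ln 19 − 1) n. Then the (1/2) ln(2π·19n) correction.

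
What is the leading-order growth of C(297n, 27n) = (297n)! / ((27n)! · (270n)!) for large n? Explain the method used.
C(297n, 27n) ~ (285311670611/10000000000)^(27n) · sqrt(11/(20π·27n))

Write N = 27n. Apply Stirling to each factorial:
  (11N)! ~ sqrt(2π·11N) · (11N/e)^(11N),
  N! ~ sqrt(2π N) · (N/e)^N,
  (10N)! ~ sqrt(2π·10N) · (10N/e)^(10N).
The exponential factors combine to (11N)^(11N) / (N^N · (10N)^(10N)) = 11^(11N)/10^(10N) = (11^11/10^10)^N = (285311670611/10000000000)^N.
The square-root prefactors combine to sqrt(2π·11N) / (sqrt(2π N)·sqrt(2π·10N)) = sqrt(11 / (2π·10·N)) = sqrt(11/(20π·27n)).
Substituting N = 27n: C(297n, 27n) ~ (285311670611/10000000000)^(27n) · sqrt(11/(20π·27n)).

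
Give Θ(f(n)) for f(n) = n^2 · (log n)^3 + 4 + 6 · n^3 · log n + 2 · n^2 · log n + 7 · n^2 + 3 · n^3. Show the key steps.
f(n) ∈ Θ(n^3 · log n)

Compare the terms by growth order. For large n, n^a · (log n)^b dominates n^a' · (log n)^b' iff a > a', or (a = a' and b > b'). Ranking the 6 terms shows the dominant one is 6 · n^3 · log n. Hence f(n) ∈ Θ(n^3 · log n).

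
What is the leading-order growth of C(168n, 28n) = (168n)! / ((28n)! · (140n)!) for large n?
C(168n, 28n) ~ (46656/3125)^(28n) · sqrt(3/(5π·28n))

Write N = 28n. Apply Stirling to each factorial:
  (6N)! ~ sqrt(2π·6N) · (6N/e)^(6N),
  N! ~ sqrt(2π N) · (N/e)^N,
  (5N)! ~ sqrt(2π·5N) · (5N/e)^(5N).
The exponential factors combine to (6N)^(6N) / (N^N · (5N)^(5N)) = 6^(6N)/5^(5N) = (6^6/5^5)^N = (46656/3125)^N.
The square-root prefactors combine to sqrt(2π·6N) / (sqrt(2π N)·sqrt(2π·5N)) = sqrt(6 / (2π·5·N)) = sqrt(3/(5π·28n)).
Substituting N = 28n: C(168n, 28n) ~ (46656/3125)^(28n) · sqrt(3/(5π·28n)).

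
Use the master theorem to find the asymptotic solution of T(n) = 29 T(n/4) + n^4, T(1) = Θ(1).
T(n) = Θ(n^4)

log_4 29 ≈ 2.429. f(n) = n^4 dominates n^(log_4 29) since 4 > 2.429, and the regularity condition a·f(n/b) = 29·(n/4)^4 = (29/256)·n^4 ≤ c·f(n) holds with c = 29/256 ≈ 0.113 < 1. So this is Case 3: T(n) = Θ(f(n)) = Θ(n^4).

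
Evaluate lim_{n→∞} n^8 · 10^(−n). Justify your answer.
lim = 0

Exponentials with base > 1 dominate every fixed polynomial: for any fixed c, n^c / 10^n → 0 as n → ∞ (e.g. by the ratio test, or by writing 10^n = e^(n ln 10) and noting e^(n ln 10) / n^c → ∞). Hence n^8 · 10^(−n) = n^8 / 10^n → 0.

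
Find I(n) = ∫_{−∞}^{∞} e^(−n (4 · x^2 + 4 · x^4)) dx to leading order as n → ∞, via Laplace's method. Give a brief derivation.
I(n) ~ sqrt(π/(4n))

φ(x) = 4 · x^2 + 4 · x^4 has its unique global minimum at x* = 0 (since φ'(x) = 8x + 16x^3 = 0 only at x = 0 for real x with both coefficients positive, and φ → ∞ as |x| → ∞). At x* = 0, φ(0) = 0 and φ''(0) = 8. Laplace's method then gives
  I(n) ~ sqrt(2π / (n · φ''(0))) · e^(−n φ(0)) = sqrt(2π / (8n)) = sqrt(π/(4n)).
The 4 · x^4 term contributes only at subleading order (an O(1/n) relative correction).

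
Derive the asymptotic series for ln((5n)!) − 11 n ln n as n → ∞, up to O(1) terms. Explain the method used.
ln((5n)!) − 11 n ln n = −6 n ln n + 5(ln 5 − 1) n + (1/2) ln(2π·5n) + O(1/n)

Stirling: ln((5n)!) = 5n ln(5n) − 5n + (1/2) ln(2π·5n) + O(1/n).
Expand 5n ln(5n) = 5n (ln n + ln 5) = 5n ln n + 5n ln 5.
Subtract 11n ln n: leading term is (5 − 11) n ln n = −6 n ln n. The next term is 5n ln 5 − 5n = 5(ln 5 − 1) n. Then the (1/2) ln(2π·5n) correction.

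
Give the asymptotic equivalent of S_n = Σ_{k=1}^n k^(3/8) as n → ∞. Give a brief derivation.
S_n ~ (8/11) · n^(11/8)

Integral comparison: Σ_{k=1}^n k^(3/8) = ∫_0^n x^(3/8) dx + O(n^(3/8)). The integral is n^(1 + 3/8) / (1 + 3/8) = n^((3+8)/8) / ((3+8)/8) = (8/11) · n^(11/8).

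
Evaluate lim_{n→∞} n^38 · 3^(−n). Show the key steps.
lim = 0

Exponentials with base > 1 dominate every fixed polynomial: for any fixed c, n^c / 3^n → 0 as n → ∞ (e.g. by the ratio test, or by writing 3^n = e^(n ln 3) and noting e^(n ln 3) / n^c → ∞). Hence n^38 · 3^(−n) = n^38 / 3^n → 0.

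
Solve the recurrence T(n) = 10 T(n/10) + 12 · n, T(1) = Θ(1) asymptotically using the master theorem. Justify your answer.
T(n) = Θ(n log n)

log_10 10 = 1, and f(n) = 12 · n = Θ(n^(log_10 10)). This is Case 2 of the master theorem: T(n) = Θ(f(n) · log n) = Θ(n log n).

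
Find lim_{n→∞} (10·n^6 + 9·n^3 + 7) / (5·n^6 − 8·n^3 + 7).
lim = 10/5 = 2

For large n the leading n^6 terms dominate both numerator and denominator. Dividing top and bottom by n^6, every other term tends to 0, leaving 10/5 = 2.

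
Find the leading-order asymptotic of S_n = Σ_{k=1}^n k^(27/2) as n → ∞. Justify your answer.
S_n ~ (2/29) · n^(29/2)

Integral comparison: Σ_{k=1}^n k^(27/2) = ∫_0^n x^(27/2) dx + O(n^(27/2)). The integral is n^(1 + 27/2) / (1 + 27/2) = n^((27+2)/2) / ((27+2)/2) = (2/29) · n^(29/2).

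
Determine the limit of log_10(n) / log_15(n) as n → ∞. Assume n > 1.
lim = ln(15) / ln(10) = log_10(15)

Change of base: log_10(n) = ln n / ln 10 and log_15(n) = ln n / ln 15. The ratio is (ln n / ln 10) · (ln 15 / ln n) = ln 15 / ln 10, a constant independent of n. So the limit is ln 15 / ln 10 = log_10(15).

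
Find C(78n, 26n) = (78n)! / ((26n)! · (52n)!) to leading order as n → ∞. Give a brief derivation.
C(78n, 26n) ~ (27/4)^(26n) · sqrt(3/(4π·26n))

Write N = 26n. Apply Stirling to each factorial:
  (3N)! ~ sqrt(2π·3N) · (3N/e)^(3N),
  N! ~ sqrt(2π N) · (N/e)^N,
  (2N)! ~ sqrt(2π·2N) · (2N/e)^(2N).
The exponential factors combine to (3N)^(3N) / (N^N · (2N)^(2N)) = 3^(3N)/2^(2N) = (3^3/2^2)^N = (27/4)^N.
The square-root prefactors combine to sqrt(2π·3N) / (sqrt(2π N)·sqrt(2π·2N)) = sqrt(3 / (2π·2·N)) = sqrt(3/(4π·26n)).
Substituting N = 26n: C(78n, 26n) ~ (27/4)^(26n) · sqrt(3/(4π·26n)).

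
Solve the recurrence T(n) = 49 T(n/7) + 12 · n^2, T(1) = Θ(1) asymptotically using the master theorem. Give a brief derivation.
T(n) = Θ(n^2 log n)

log_7 49 = 2, and f(n) = 12 · n^2 = Θ(n^(log_7 49)). This is Case 2 of the master theorem: T(n) = Θ(f(n) · log n) = Θ(n^2 log n).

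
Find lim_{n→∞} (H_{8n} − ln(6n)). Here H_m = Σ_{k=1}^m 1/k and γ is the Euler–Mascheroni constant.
lim = ln(4/3) + γ

By Euler-Maclaurin, H_m = ln m + γ + O(1/m). So
  H_{8n} − ln(6n) = ln(8n) + γ − ln(6n) + O(1/n)
                       = ln(8/6) + γ + O(1/n).
Hence the limit is ln(8/6) + γ (= ln(4/3)).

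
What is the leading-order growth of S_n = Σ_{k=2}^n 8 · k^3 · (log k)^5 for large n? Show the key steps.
S_n ~ 2 · n^4 · (log n)^5

By integral comparison, S_n = ∫_1^n 8 · x^3 · (log x)^5 dx + O(n^3 · (log n)^5). For the integral, the leading term of ∫_1^n x^3 (log x)^5 dx is n^4/4 · (log n)^5 (by repeated integration by parts; each step lowers the log-exponent and produces a relatively O(1/log n) correction). Hence S_n ~ 2 · n^4 · (log n)^5.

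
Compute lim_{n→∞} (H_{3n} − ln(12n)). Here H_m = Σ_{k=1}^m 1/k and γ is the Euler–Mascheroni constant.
lim = −ln 4 + γ

By Euler-Maclaurin, H_m = ln m + γ + O(1/m). So
  H_{3n} − ln(12n) = ln(3n) + γ − ln(12n) + O(1/n)
                       = ln(3/12) + γ + O(1/n).
Hence the limit is ln(3/12) + γ (= −ln 4).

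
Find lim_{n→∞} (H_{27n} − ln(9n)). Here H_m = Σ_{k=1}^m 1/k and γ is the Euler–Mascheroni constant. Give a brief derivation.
lim = ln 3 + γ

By Euler-Maclaurin, H_m = ln m + γ + O(1/m). So
  H_{27n} − ln(9n) = ln(27n) + γ − ln(9n) + O(1/n)
                       = ln(27/9) + γ + O(1/n).
Hence the limit is ln(27/9) + γ (= ln 3).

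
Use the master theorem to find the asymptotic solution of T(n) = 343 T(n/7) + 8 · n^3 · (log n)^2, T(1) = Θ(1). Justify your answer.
T(n) = Θ(n^3 · (log n)^3)

Here log_7 343 = 3 and f(n) = 8 · n^3 · (log n)^2 = Θ(n^(log_7 343) · (log n)^2). This is the extended Case 2 of the master theorem (f matches the critical exponent up to log factors), giving T(n) = Θ(n^(log_7 343) · (log n)^(2+1)) = Θ(n^3 · (log n)^3).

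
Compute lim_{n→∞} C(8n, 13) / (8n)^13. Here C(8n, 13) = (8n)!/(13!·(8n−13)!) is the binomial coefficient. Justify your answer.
lim = 1/13! = 1/6227020800

With N = 8n → ∞: C(N, 13) / N^13 = [N(N−1)…(N−12)] / (13! · N^13) = (1/13!) · 1 · (1 − 1/(8n)) · … · (1 − 12/(8n)). Each factor → 1 as N → ∞, so the limit is 1/13! = 1/6227020800.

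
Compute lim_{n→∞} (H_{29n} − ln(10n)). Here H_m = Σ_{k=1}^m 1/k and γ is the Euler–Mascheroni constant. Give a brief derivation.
lim = ln(29/10) + γ

By Euler-Maclaurin, H_m = ln m + γ + O(1/m). So
  H_{29n} − ln(10n) = ln(29n) + γ − ln(10n) + O(1/n)
                       = ln(29/10) + γ + O(1/n).
Hence the limit is ln(29/10) + γ.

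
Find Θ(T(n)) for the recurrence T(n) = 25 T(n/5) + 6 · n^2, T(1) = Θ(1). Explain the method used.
T(n) = Θ(n^2 log n)

log_5 25 = 2, and f(n) = 6 · n^2 = Θ(n^(log_5 25)). This is Case 2 of the master theorem: T(n) = Θ(f(n) · log n) = Θ(n^2 log n).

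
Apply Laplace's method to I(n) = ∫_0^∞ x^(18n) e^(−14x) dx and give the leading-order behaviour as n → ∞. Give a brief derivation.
I(n) ~ (sqrt(2π·18n) / 14) · (18n/(14e))^(18n)

Write the integrand as exp(18n ln x − 14x) and set f(x) = 18n ln x − 14x. Then f'(x) = 18n/x − 14 = 0 at x* = 18n/14, and f''(x*) = −18n/x*^2 = −14^2/(18n). Laplace's method (interior maximum) gives
  I(n) ~ e^(f(x*)) · sqrt(2π / |f''(x*)|)
        = exp(18n ln(18n/14) − 18n) · sqrt(2π · 18n / 14^2)
        = (18n/14)^(18n) e^(−18n) · sqrt(2π·18n) / 14
        = (sqrt(2π·18n) / 14) · (18n/(14e))^(18n).
This matches Γ(18n+1)/14^(18n+1) with Stirling applied to Γ.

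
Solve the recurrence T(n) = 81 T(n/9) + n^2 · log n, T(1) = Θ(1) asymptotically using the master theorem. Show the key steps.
T(n) = Θ(n^2 · (log n)^2)

Here log_9 81 = 2 and f(n) = n^2 · log n = Θ(n^(log_9 81) · (log n)^1). This is the extended Case 2 of the master theorem (f matches the critical exponent up to log factors), giving T(n) = Θ(n^(log_9 81) · (log n)^(1+1)) = Θ(n^2 · (log n)^2).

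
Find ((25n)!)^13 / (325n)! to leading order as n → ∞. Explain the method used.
((25n)!)^13/(325n)! ~ ((2π·25n)^(12/2) / sqrt(13)) · 13^(−13·25n)  →  0

Write N = 25n. Stirling: N! ~ sqrt(2π N)(N/e)^N and (13N)! ~ sqrt(2π·13N)·(13N/e)^(13N).
  (N!)^13/(13N)! ~ (2π N)^(13/2) (N/e)^(13N) / [sqrt(2π·13N) (13N/e)^(13N)]
     = (2π N)^(13/2) / sqrt(2π·13N) · (N/(13N))^(13N)
     = (2π N)^((13−1)/2) / sqrt(13) · 13^(−13N).
Since 13^13 > 1, the factor 13^(−13N) decays exponentially, so the ratio → 0. Substituting N = 25n gives the stated form.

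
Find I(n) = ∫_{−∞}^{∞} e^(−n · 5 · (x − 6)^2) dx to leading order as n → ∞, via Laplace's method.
I(n) = sqrt(π/(5n))

Here φ(x) = 5 · (x − 6)^2 has its unique minimum at x* = 6 with φ(x*) = 0 and φ''(x*) = 10. Laplace's method gives
  I(n) ~ e^(−n φ(x*)) · sqrt(2π / (n · φ''(x*))) = sqrt(2π / (10n)) = sqrt(π/(5n)).
This is exact: substituting u = (x − 6)·sqrt(5n) gives I(n) = (1/sqrt(5n)) ∫_{−∞}^{∞} e^(−u^2) du = sqrt(π/(5n)).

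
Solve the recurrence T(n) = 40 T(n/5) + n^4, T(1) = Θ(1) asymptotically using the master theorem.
T(n) = Θ(n^4)

log_5 40 ≈ 2.292. f(n) = n^4 dominates n^(log_5 40) since 4 > 2.292, and the regularity condition a·f(n/b) = 40·(n/5)^4 = (40/625)·n^4 ≤ c·f(n) holds with c = 40/625 ≈ 0.064 < 1. So this is Case 3: T(n) = Θ(f(n)) = Θ(n^4).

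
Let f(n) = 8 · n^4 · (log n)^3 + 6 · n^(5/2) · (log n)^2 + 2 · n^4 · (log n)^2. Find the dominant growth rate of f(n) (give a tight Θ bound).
f(n) ∈ Θ(n^4 · (log n)^3)

Compare the terms by growth order. For large n, n^a · (log n)^b dominates n^a' · (log n)^b' iff a > a', or (a = a' and b > b'). Ranking the 3 terms shows the dominant one is 8 · n^4 · (log n)^3. Hence f(n) ∈ Θ(n^4 · (log n)^3).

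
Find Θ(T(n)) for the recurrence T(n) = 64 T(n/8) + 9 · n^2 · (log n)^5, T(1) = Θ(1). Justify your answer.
T(n) = Θ(n^2 · (log n)^6)

Here log_8 64 = 2 and f(n) = 9 · n^2 · (log n)^5 = Θ(n^(log_8 64) · (log n)^5). This is the extended Case 2 of the master theorem (f matches the critical exponent up to log factors), giving T(n) = Θ(n^(log_8 64) · (log n)^(5+1)) = Θ(n^2 · (log n)^6).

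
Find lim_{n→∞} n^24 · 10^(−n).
lim = 0

Exponentials with base > 1 dominate every fixed polynomial: for any fixed c, n^c / 10^n → 0 as n → ∞ (e.g. by the ratio test, or by writing 10^n = e^(n ln 10) and noting e^(n ln 10) / n^c → ∞). Hence n^24 · 10^(−n) = n^24 / 10^n → 0.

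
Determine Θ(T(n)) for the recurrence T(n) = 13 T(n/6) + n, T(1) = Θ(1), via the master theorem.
T(n) = Θ(n^(log_6 13))

Master theorem: compare f(n) = n to n^(log_6 13) where log_6 13 ≈ 1.432. Since 1 < log_6 13, we have f(n) = O(n^(log_6 13 − ε)) for some ε > 0 — Case 1. Hence T(n) = Θ(n^(log_6 13)).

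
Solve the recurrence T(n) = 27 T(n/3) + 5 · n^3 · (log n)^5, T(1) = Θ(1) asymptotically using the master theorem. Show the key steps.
T(n) = Θ(n^3 · (log n)^6)

Here log_3 27 = 3 and f(n) = 5 · n^3 · (log n)^5 = Θ(n^(log_3 27) · (log n)^5). This is the extended Case 2 of the master theorem (f matches the critical exponent up to log factors), giving T(n) = Θ(n^(log_3 27) · (log n)^(5+1)) = Θ(n^3 · (log n)^6).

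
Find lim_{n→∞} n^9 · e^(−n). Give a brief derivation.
lim = 0

Exponentials with base > 1 dominate every fixed polynomial: for any fixed c, n^c / e^n → 0 as n → ∞ (e.g. by the ratio test, or since e^n grows faster than any power of n). Hence n^9 · e^(−n) = n^9 / e^n → 0.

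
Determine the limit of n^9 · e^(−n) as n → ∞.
lim = 0

Exponentials with base > 1 dominate every fixed polynomial: for any fixed c, n^c / e^n → 0 as n → ∞ (e.g. by the ratio test, or since e^n grows faster than any power of n). Hence n^9 · e^(−n) = n^9 / e^n → 0.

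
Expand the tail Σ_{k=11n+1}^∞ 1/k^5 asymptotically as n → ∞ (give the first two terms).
Σ_{k>11n} 1/k^5 = 1/(4 · (11n)^4) − 1/(2 · (11n)^5) + O(1/(11n)^6)

Compare to the integral: ∫_{11n}^∞ x^(−5) dx = [−x^(−4)/4]_{11n}^∞ = 1/((5−1)·(11n)^4). The Euler-Maclaurin correction adds −f(11n)/2 = −1/(2·(11n)^5). Euler-Maclaurin then gives
  Σ_{k>11n} 1/k^5 = ∫_{11n}^∞ dx/x^5 − 1/(2·(11n)^5) + O(1/(11n)^6).
(Equivalently this is ζ(5) − Σ_{k≤11n} 1/k^5.)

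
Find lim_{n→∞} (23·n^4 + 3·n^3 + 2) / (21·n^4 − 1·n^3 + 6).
lim = 23/21

For large n the leading n^4 terms dominate both numerator and denominator. Dividing top and bottom by n^4, every other term tends to 0, leaving 23/21.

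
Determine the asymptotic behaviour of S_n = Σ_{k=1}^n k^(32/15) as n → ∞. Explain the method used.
S_n ~ (15/47) · n^(47/15)

Integral comparison: Σ_{k=1}^n k^(32/15) = ∫_0^n x^(32/15) dx + O(n^(32/15)). The integral is n^(1 + 32/15) / (1 + 32/15) = n^((32+15)/15) / ((32+15)/15) = (15/47) · n^(47/15).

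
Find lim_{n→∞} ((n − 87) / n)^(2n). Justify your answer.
lim = e^(−174)

Rewrite as (1 − 87/n)^(2n). By the standard limit (1 + x/n)^n → e^x, we have (1 − 87/n)^n → e^(−87), and raising to the 2nd power gives e^(−174).
More precisely, ln[(1 − 87/n)^(2n)] = 2n · ln(1 − 87/n) = 2n · (-87/n + O(1/n^2)) = -174 + O(1/n) → -174.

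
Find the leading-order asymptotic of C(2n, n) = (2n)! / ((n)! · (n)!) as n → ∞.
C(2n, n) ~ (4)^(n) · sqrt(1/(π·n))

Write N = n. Apply Stirling to each factorial:
  (2N)! ~ sqrt(2π·2N) · (2N/e)^(2N),
  N! ~ sqrt(2π N) · (N/e)^N,
  (1N)! ~ sqrt(2π·1N) · (1N/e)^(1N).
The exponential factors combine to (2N)^(2N) / (N^N · (1N)^(1N)) = 2^(2N)/1^(1N) = (2^2/1^1)^N = (4)^N.
The square-root prefactors combine to sqrt(2π·2N) / (sqrt(2π N)·sqrt(2π·1N)) = sqrt(2 / (2π·1·N)) = sqrt(1/(π·n)).
Substituting N = n: C(2n, n) ~ (4)^(n) · sqrt(1/(π·n)).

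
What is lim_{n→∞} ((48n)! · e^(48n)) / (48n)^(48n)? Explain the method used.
lim = ∞

Stirling: (48n)! ~ sqrt(2π·48n) · (48n/e)^(48n). Hence
  (48n)! · e^(48n) / (48n)^(48n) ~ sqrt(2π·48n) = sqrt(2π·48) · sqrt(n) → ∞.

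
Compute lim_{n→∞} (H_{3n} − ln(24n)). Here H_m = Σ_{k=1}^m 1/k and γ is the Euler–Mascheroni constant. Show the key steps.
lim = −ln 8 + γ

By Euler-Maclaurin, H_m = ln m + γ + O(1/m). So
  H_{3n} − ln(24n) = ln(3n) + γ − ln(24n) + O(1/n)
                       = ln(3/24) + γ + O(1/n).
Hence the limit is ln(3/24) + γ (= −ln 8).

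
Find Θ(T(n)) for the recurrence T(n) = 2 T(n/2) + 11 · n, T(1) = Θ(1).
T(n) = Θ(n log n)

log_2 2 = 1, and f(n) = 11 · n = Θ(n^(log_2 2)). This is Case 2 of the master theorem: T(n) = Θ(f(n) · log n) = Θ(n log n).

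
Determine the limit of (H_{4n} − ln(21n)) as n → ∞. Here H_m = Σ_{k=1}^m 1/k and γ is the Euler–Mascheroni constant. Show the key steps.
lim = ln(4/21) + γ

By Euler-Maclaurin, H_m = ln m + γ + O(1/m). So
  H_{4n} − ln(21n) = ln(4n) + γ − ln(21n) + O(1/n)
                       = ln(4/21) + γ + O(1/n).
Hence the limit is ln(4/21) + γ.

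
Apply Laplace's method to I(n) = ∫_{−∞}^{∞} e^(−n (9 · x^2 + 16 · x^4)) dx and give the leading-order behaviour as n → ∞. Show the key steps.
I(n) ~ sqrt(π/(9n))

φ(x) = 9 · x^2 + 16 · x^4 has its unique global minimum at x* = 0 (since φ'(x) = 18x + 64x^3 = 0 only at x = 0 for real x with both coefficients positive, and φ → ∞ as |x| → ∞). At x* = 0, φ(0) = 0 and φ''(0) = 18. Laplace's method then gives
  I(n) ~ sqrt(2π / (n · φ''(0))) · e^(−n φ(0)) = sqrt(2π / (18n)) = sqrt(π/(9n)).
The 16 · x^4 term contributes only at subleading order (an O(1/n) relative correction).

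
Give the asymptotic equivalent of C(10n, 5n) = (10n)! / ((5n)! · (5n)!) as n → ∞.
C(10n, 5n) ~ (4)^(5n) · sqrt(1/(π·5n))

Write N = 5n. Apply Stirling to each factorial:
  (2N)! ~ sqrt(2π·2N) · (2N/e)^(2N),
  N! ~ sqrt(2π N) · (N/e)^N,
  (1N)! ~ sqrt(2π·1N) · (1N/e)^(1N).
The exponential factors combine to (2N)^(2N) / (N^N · (1N)^(1N)) = 2^(2N)/1^(1N) = (2^2/1^1)^N = (4)^N.
The square-root prefactors combine to sqrt(2π·2N) / (sqrt(2π N)·sqrt(2π·1N)) = sqrt(2 / (2π·1·N)) = sqrt(1/(π·5n)).
Substituting N = 5n: C(10n, 5n) ~ (4)^(5n) · sqrt(1/(π·5n)).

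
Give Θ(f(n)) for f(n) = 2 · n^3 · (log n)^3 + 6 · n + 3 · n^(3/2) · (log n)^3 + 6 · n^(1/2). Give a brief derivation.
f(n) ∈ Θ(n^3 · (log n)^3)

Compare the terms by growth order. For large n, n^a · (log n)^b dominates n^a' · (log n)^b' iff a > a', or (a = a' and b > b'). Ranking the 4 terms shows the dominant one is 2 · n^3 · (log n)^3. Hence f(n) ∈ Θ(n^3 · (log n)^3).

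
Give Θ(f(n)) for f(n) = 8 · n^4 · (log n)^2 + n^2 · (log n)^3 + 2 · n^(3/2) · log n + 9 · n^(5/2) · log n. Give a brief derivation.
f(n) ∈ Θ(n^4 · (log n)^2)

Compare the terms by growth order. For large n, n^a · (log n)^b dominates n^a' · (log n)^b' iff a > a', or (a = a' and b > b'). Ranking the 4 terms shows the dominant one is 8 · n^4 · (log n)^2. Hence f(n) ∈ Θ(n^4 · (log n)^2).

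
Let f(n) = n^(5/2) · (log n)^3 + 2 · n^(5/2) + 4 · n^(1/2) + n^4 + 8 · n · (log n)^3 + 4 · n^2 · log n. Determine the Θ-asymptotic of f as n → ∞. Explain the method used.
f(n) ∈ Θ(n^4)

Compare the terms by growth order. For large n, n^a · (log n)^b dominates n^a' · (log n)^b' iff a > a', or (a = a' and b > b'). Ranking the 6 terms shows the dominant one is n^4. Hence f(n) ∈ Θ(n^4).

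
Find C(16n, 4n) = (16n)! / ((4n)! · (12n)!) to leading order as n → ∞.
C(16n, 4n) ~ (256/27)^(4n) · sqrt(2/(3π·4n))

Write N = 4n. Apply Stirling to each factorial:
  (4N)! ~ sqrt(2π·4N) · (4N/e)^(4N),
  N! ~ sqrt(2π N) · (N/e)^N,
  (3N)! ~ sqrt(2π·3N) · (3N/e)^(3N).
The exponential factors combine to (4N)^(4N) / (N^N · (3N)^(3N)) = 4^(4N)/3^(3N) = (4^4/3^3)^N = (256/27)^N.
The square-root prefactors combine to sqrt(2π·4N) / (sqrt(2π N)·sqrt(2π·3N)) = sqrt(4 / (2π·3·N)) = sqrt(2/(3π·4n)).
Substituting N = 4n: C(16n, 4n) ~ (256/27)^(4n) · sqrt(2/(3π·4n)).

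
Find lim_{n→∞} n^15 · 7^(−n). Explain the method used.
lim = 0

Exponentials with base > 1 dominate every fixed polynomial: for any fixed c, n^c / 7^n → 0 as n → ∞ (e.g. by the ratio test, or by writing 7^n = e^(n ln 7) and noting e^(n ln 7) / n^c → ∞). Hence n^15 · 7^(−n) = n^15 / 7^n → 0.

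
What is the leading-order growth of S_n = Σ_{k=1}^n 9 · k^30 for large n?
S_n ~ 9 · n^31 / 31

By integral comparison (Euler-Maclaurin), Σ_{k=1}^n 9 · k^30 = 9 · ∫_0^n x^30 dx + O(n^30) = 9 · n^31/31 + O(n^30). (Equivalently, Faulhaber's formula gives the same leading term.)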